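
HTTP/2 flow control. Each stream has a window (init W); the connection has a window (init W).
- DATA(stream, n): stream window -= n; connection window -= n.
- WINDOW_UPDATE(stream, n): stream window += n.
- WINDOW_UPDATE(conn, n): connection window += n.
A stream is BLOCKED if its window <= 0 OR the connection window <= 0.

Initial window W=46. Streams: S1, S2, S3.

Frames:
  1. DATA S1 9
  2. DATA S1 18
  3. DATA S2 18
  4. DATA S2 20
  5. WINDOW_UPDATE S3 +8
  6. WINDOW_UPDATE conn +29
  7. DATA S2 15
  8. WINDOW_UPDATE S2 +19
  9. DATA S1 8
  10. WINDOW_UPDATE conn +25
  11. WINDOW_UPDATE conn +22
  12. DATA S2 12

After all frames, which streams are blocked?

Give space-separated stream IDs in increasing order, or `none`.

Op 1: conn=37 S1=37 S2=46 S3=46 blocked=[]
Op 2: conn=19 S1=19 S2=46 S3=46 blocked=[]
Op 3: conn=1 S1=19 S2=28 S3=46 blocked=[]
Op 4: conn=-19 S1=19 S2=8 S3=46 blocked=[1, 2, 3]
Op 5: conn=-19 S1=19 S2=8 S3=54 blocked=[1, 2, 3]
Op 6: conn=10 S1=19 S2=8 S3=54 blocked=[]
Op 7: conn=-5 S1=19 S2=-7 S3=54 blocked=[1, 2, 3]
Op 8: conn=-5 S1=19 S2=12 S3=54 blocked=[1, 2, 3]
Op 9: conn=-13 S1=11 S2=12 S3=54 blocked=[1, 2, 3]
Op 10: conn=12 S1=11 S2=12 S3=54 blocked=[]
Op 11: conn=34 S1=11 S2=12 S3=54 blocked=[]
Op 12: conn=22 S1=11 S2=0 S3=54 blocked=[2]

Answer: S2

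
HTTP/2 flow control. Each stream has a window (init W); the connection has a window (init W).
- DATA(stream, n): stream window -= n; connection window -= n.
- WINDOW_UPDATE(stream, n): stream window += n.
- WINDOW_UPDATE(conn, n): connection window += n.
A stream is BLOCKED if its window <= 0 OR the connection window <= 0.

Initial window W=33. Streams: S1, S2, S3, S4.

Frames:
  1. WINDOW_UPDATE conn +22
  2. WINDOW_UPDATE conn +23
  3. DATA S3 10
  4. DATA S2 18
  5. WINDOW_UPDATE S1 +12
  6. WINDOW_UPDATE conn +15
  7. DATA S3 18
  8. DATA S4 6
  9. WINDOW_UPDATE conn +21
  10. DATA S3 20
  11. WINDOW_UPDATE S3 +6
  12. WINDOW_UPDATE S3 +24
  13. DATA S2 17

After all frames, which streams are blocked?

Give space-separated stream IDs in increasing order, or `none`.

Answer: S2

Derivation:
Op 1: conn=55 S1=33 S2=33 S3=33 S4=33 blocked=[]
Op 2: conn=78 S1=33 S2=33 S3=33 S4=33 blocked=[]
Op 3: conn=68 S1=33 S2=33 S3=23 S4=33 blocked=[]
Op 4: conn=50 S1=33 S2=15 S3=23 S4=33 blocked=[]
Op 5: conn=50 S1=45 S2=15 S3=23 S4=33 blocked=[]
Op 6: conn=65 S1=45 S2=15 S3=23 S4=33 blocked=[]
Op 7: conn=47 S1=45 S2=15 S3=5 S4=33 blocked=[]
Op 8: conn=41 S1=45 S2=15 S3=5 S4=27 blocked=[]
Op 9: conn=62 S1=45 S2=15 S3=5 S4=27 blocked=[]
Op 10: conn=42 S1=45 S2=15 S3=-15 S4=27 blocked=[3]
Op 11: conn=42 S1=45 S2=15 S3=-9 S4=27 blocked=[3]
Op 12: conn=42 S1=45 S2=15 S3=15 S4=27 blocked=[]
Op 13: conn=25 S1=45 S2=-2 S3=15 S4=27 blocked=[2]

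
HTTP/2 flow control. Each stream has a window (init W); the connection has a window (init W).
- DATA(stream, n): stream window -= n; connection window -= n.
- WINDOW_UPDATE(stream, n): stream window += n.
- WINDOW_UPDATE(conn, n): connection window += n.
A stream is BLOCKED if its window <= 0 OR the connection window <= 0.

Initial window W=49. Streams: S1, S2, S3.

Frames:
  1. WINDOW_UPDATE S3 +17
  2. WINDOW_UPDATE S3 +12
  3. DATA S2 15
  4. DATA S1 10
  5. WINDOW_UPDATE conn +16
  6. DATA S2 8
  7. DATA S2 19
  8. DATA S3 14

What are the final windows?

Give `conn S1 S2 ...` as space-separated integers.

Op 1: conn=49 S1=49 S2=49 S3=66 blocked=[]
Op 2: conn=49 S1=49 S2=49 S3=78 blocked=[]
Op 3: conn=34 S1=49 S2=34 S3=78 blocked=[]
Op 4: conn=24 S1=39 S2=34 S3=78 blocked=[]
Op 5: conn=40 S1=39 S2=34 S3=78 blocked=[]
Op 6: conn=32 S1=39 S2=26 S3=78 blocked=[]
Op 7: conn=13 S1=39 S2=7 S3=78 blocked=[]
Op 8: conn=-1 S1=39 S2=7 S3=64 blocked=[1, 2, 3]

Answer: -1 39 7 64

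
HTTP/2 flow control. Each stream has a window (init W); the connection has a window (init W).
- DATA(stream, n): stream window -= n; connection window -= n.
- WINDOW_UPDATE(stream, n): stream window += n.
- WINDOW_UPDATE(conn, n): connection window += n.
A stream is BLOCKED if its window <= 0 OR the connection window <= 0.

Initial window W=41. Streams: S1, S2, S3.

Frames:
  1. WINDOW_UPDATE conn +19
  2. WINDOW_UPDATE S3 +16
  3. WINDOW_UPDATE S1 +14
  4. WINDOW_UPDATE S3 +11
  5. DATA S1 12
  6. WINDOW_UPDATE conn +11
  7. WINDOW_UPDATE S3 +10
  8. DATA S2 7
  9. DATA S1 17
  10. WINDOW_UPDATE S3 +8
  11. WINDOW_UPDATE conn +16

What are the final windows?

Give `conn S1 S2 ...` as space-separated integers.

Answer: 51 26 34 86

Derivation:
Op 1: conn=60 S1=41 S2=41 S3=41 blocked=[]
Op 2: conn=60 S1=41 S2=41 S3=57 blocked=[]
Op 3: conn=60 S1=55 S2=41 S3=57 blocked=[]
Op 4: conn=60 S1=55 S2=41 S3=68 blocked=[]
Op 5: conn=48 S1=43 S2=41 S3=68 blocked=[]
Op 6: conn=59 S1=43 S2=41 S3=68 blocked=[]
Op 7: conn=59 S1=43 S2=41 S3=78 blocked=[]
Op 8: conn=52 S1=43 S2=34 S3=78 blocked=[]
Op 9: conn=35 S1=26 S2=34 S3=78 blocked=[]
Op 10: conn=35 S1=26 S2=34 S3=86 blocked=[]
Op 11: conn=51 S1=26 S2=34 S3=86 blocked=[]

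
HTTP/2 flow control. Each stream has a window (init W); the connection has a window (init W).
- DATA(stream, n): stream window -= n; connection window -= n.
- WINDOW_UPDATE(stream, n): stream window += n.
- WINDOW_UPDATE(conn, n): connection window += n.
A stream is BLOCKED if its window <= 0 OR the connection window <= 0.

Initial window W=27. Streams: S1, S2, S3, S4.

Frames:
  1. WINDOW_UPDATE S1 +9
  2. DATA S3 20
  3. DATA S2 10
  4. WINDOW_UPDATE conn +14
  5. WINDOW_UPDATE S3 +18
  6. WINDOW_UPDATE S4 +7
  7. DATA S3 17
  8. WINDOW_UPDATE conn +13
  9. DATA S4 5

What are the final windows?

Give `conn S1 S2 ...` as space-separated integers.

Answer: 2 36 17 8 29

Derivation:
Op 1: conn=27 S1=36 S2=27 S3=27 S4=27 blocked=[]
Op 2: conn=7 S1=36 S2=27 S3=7 S4=27 blocked=[]
Op 3: conn=-3 S1=36 S2=17 S3=7 S4=27 blocked=[1, 2, 3, 4]
Op 4: conn=11 S1=36 S2=17 S3=7 S4=27 blocked=[]
Op 5: conn=11 S1=36 S2=17 S3=25 S4=27 blocked=[]
Op 6: conn=11 S1=36 S2=17 S3=25 S4=34 blocked=[]
Op 7: conn=-6 S1=36 S2=17 S3=8 S4=34 blocked=[1, 2, 3, 4]
Op 8: conn=7 S1=36 S2=17 S3=8 S4=34 blocked=[]
Op 9: conn=2 S1=36 S2=17 S3=8 S4=29 blocked=[]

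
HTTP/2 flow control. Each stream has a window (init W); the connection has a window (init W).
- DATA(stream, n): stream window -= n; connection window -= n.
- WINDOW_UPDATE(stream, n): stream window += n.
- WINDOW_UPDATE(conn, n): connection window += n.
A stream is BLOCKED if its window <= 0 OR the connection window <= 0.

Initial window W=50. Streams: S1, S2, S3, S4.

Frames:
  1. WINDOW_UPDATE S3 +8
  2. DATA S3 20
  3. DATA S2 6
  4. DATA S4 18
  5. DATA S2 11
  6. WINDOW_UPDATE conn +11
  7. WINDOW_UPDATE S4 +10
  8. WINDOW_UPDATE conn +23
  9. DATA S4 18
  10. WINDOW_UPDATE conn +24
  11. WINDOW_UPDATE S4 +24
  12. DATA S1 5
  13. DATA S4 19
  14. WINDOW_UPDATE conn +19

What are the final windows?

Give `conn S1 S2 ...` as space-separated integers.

Op 1: conn=50 S1=50 S2=50 S3=58 S4=50 blocked=[]
Op 2: conn=30 S1=50 S2=50 S3=38 S4=50 blocked=[]
Op 3: conn=24 S1=50 S2=44 S3=38 S4=50 blocked=[]
Op 4: conn=6 S1=50 S2=44 S3=38 S4=32 blocked=[]
Op 5: conn=-5 S1=50 S2=33 S3=38 S4=32 blocked=[1, 2, 3, 4]
Op 6: conn=6 S1=50 S2=33 S3=38 S4=32 blocked=[]
Op 7: conn=6 S1=50 S2=33 S3=38 S4=42 blocked=[]
Op 8: conn=29 S1=50 S2=33 S3=38 S4=42 blocked=[]
Op 9: conn=11 S1=50 S2=33 S3=38 S4=24 blocked=[]
Op 10: conn=35 S1=50 S2=33 S3=38 S4=24 blocked=[]
Op 11: conn=35 S1=50 S2=33 S3=38 S4=48 blocked=[]
Op 12: conn=30 S1=45 S2=33 S3=38 S4=48 blocked=[]
Op 13: conn=11 S1=45 S2=33 S3=38 S4=29 blocked=[]
Op 14: conn=30 S1=45 S2=33 S3=38 S4=29 blocked=[]

Answer: 30 45 33 38 29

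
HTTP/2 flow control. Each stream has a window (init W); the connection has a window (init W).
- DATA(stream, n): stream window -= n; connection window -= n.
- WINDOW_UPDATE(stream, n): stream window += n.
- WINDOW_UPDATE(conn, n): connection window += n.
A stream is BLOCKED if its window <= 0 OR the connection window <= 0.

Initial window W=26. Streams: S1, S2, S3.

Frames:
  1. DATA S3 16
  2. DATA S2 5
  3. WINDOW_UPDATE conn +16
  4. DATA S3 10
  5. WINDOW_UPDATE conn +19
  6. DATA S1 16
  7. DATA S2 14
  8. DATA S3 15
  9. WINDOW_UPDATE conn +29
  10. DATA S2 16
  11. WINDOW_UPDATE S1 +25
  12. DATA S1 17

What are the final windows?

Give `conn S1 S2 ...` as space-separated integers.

Op 1: conn=10 S1=26 S2=26 S3=10 blocked=[]
Op 2: conn=5 S1=26 S2=21 S3=10 blocked=[]
Op 3: conn=21 S1=26 S2=21 S3=10 blocked=[]
Op 4: conn=11 S1=26 S2=21 S3=0 blocked=[3]
Op 5: conn=30 S1=26 S2=21 S3=0 blocked=[3]
Op 6: conn=14 S1=10 S2=21 S3=0 blocked=[3]
Op 7: conn=0 S1=10 S2=7 S3=0 blocked=[1, 2, 3]
Op 8: conn=-15 S1=10 S2=7 S3=-15 blocked=[1, 2, 3]
Op 9: conn=14 S1=10 S2=7 S3=-15 blocked=[3]
Op 10: conn=-2 S1=10 S2=-9 S3=-15 blocked=[1, 2, 3]
Op 11: conn=-2 S1=35 S2=-9 S3=-15 blocked=[1, 2, 3]
Op 12: conn=-19 S1=18 S2=-9 S3=-15 blocked=[1, 2, 3]

Answer: -19 18 -9 -15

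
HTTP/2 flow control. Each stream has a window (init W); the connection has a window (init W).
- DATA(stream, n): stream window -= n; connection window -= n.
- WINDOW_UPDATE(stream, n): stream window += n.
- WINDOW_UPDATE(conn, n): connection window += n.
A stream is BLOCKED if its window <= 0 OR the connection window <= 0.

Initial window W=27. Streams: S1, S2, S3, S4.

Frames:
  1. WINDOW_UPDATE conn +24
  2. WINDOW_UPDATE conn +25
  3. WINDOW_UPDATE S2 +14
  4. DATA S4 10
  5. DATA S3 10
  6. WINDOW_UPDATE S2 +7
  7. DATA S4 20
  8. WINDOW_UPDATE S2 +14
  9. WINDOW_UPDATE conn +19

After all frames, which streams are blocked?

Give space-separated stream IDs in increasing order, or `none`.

Op 1: conn=51 S1=27 S2=27 S3=27 S4=27 blocked=[]
Op 2: conn=76 S1=27 S2=27 S3=27 S4=27 blocked=[]
Op 3: conn=76 S1=27 S2=41 S3=27 S4=27 blocked=[]
Op 4: conn=66 S1=27 S2=41 S3=27 S4=17 blocked=[]
Op 5: conn=56 S1=27 S2=41 S3=17 S4=17 blocked=[]
Op 6: conn=56 S1=27 S2=48 S3=17 S4=17 blocked=[]
Op 7: conn=36 S1=27 S2=48 S3=17 S4=-3 blocked=[4]
Op 8: conn=36 S1=27 S2=62 S3=17 S4=-3 blocked=[4]
Op 9: conn=55 S1=27 S2=62 S3=17 S4=-3 blocked=[4]

Answer: S4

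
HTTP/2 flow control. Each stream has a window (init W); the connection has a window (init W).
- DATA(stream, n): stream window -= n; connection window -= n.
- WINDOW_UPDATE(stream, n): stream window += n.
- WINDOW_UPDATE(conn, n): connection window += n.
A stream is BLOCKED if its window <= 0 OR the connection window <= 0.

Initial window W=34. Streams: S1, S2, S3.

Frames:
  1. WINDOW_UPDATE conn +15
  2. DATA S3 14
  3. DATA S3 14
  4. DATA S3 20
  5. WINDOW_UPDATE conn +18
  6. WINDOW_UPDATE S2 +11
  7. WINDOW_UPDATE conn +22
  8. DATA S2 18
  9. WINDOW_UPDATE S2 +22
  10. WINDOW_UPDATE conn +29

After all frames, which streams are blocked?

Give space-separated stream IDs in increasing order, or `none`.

Op 1: conn=49 S1=34 S2=34 S3=34 blocked=[]
Op 2: conn=35 S1=34 S2=34 S3=20 blocked=[]
Op 3: conn=21 S1=34 S2=34 S3=6 blocked=[]
Op 4: conn=1 S1=34 S2=34 S3=-14 blocked=[3]
Op 5: conn=19 S1=34 S2=34 S3=-14 blocked=[3]
Op 6: conn=19 S1=34 S2=45 S3=-14 blocked=[3]
Op 7: conn=41 S1=34 S2=45 S3=-14 blocked=[3]
Op 8: conn=23 S1=34 S2=27 S3=-14 blocked=[3]
Op 9: conn=23 S1=34 S2=49 S3=-14 blocked=[3]
Op 10: conn=52 S1=34 S2=49 S3=-14 blocked=[3]

Answer: S3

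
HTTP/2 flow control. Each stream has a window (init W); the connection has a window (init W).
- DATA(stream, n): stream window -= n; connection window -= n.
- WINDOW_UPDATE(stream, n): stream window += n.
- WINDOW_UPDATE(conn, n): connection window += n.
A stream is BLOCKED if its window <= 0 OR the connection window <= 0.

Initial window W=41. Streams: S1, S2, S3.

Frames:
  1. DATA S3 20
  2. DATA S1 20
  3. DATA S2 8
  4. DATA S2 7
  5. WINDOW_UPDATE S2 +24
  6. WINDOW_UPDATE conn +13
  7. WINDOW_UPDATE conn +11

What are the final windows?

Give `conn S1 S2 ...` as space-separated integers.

Op 1: conn=21 S1=41 S2=41 S3=21 blocked=[]
Op 2: conn=1 S1=21 S2=41 S3=21 blocked=[]
Op 3: conn=-7 S1=21 S2=33 S3=21 blocked=[1, 2, 3]
Op 4: conn=-14 S1=21 S2=26 S3=21 blocked=[1, 2, 3]
Op 5: conn=-14 S1=21 S2=50 S3=21 blocked=[1, 2, 3]
Op 6: conn=-1 S1=21 S2=50 S3=21 blocked=[1, 2, 3]
Op 7: conn=10 S1=21 S2=50 S3=21 blocked=[]

Answer: 10 21 50 21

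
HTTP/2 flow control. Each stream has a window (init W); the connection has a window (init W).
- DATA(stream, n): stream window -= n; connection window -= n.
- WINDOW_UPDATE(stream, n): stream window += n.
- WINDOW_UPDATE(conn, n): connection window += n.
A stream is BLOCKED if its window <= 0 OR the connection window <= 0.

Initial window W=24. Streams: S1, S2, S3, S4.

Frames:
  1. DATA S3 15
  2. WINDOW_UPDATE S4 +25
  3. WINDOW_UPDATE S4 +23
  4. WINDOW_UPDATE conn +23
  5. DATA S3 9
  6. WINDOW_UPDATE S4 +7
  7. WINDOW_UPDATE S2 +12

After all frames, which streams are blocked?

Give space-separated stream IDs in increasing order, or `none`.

Op 1: conn=9 S1=24 S2=24 S3=9 S4=24 blocked=[]
Op 2: conn=9 S1=24 S2=24 S3=9 S4=49 blocked=[]
Op 3: conn=9 S1=24 S2=24 S3=9 S4=72 blocked=[]
Op 4: conn=32 S1=24 S2=24 S3=9 S4=72 blocked=[]
Op 5: conn=23 S1=24 S2=24 S3=0 S4=72 blocked=[3]
Op 6: conn=23 S1=24 S2=24 S3=0 S4=79 blocked=[3]
Op 7: conn=23 S1=24 S2=36 S3=0 S4=79 blocked=[3]

Answer: S3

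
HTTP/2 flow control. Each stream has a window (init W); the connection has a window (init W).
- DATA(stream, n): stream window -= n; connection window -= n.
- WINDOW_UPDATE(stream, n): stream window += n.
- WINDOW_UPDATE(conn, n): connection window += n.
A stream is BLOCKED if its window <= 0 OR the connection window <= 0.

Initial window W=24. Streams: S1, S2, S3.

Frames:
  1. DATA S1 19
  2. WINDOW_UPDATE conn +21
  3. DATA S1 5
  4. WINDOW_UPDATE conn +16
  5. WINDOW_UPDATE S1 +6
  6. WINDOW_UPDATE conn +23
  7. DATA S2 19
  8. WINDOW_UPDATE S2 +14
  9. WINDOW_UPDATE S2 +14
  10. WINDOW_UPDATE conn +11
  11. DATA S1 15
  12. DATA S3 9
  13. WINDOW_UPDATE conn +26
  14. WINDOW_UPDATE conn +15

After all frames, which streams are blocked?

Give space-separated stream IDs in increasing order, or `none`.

Answer: S1

Derivation:
Op 1: conn=5 S1=5 S2=24 S3=24 blocked=[]
Op 2: conn=26 S1=5 S2=24 S3=24 blocked=[]
Op 3: conn=21 S1=0 S2=24 S3=24 blocked=[1]
Op 4: conn=37 S1=0 S2=24 S3=24 blocked=[1]
Op 5: conn=37 S1=6 S2=24 S3=24 blocked=[]
Op 6: conn=60 S1=6 S2=24 S3=24 blocked=[]
Op 7: conn=41 S1=6 S2=5 S3=24 blocked=[]
Op 8: conn=41 S1=6 S2=19 S3=24 blocked=[]
Op 9: conn=41 S1=6 S2=33 S3=24 blocked=[]
Op 10: conn=52 S1=6 S2=33 S3=24 blocked=[]
Op 11: conn=37 S1=-9 S2=33 S3=24 blocked=[1]
Op 12: conn=28 S1=-9 S2=33 S3=15 blocked=[1]
Op 13: conn=54 S1=-9 S2=33 S3=15 blocked=[1]
Op 14: conn=69 S1=-9 S2=33 S3=15 blocked=[1]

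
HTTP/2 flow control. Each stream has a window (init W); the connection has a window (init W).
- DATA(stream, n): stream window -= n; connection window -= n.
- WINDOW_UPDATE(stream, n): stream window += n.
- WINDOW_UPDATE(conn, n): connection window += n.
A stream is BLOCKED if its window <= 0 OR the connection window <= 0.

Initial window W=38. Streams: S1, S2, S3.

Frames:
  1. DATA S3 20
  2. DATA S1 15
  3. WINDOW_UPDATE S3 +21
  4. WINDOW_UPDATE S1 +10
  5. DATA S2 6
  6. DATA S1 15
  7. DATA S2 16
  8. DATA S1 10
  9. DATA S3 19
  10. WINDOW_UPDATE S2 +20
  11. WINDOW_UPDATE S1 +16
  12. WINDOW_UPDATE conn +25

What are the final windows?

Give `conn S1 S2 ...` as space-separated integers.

Op 1: conn=18 S1=38 S2=38 S3=18 blocked=[]
Op 2: conn=3 S1=23 S2=38 S3=18 blocked=[]
Op 3: conn=3 S1=23 S2=38 S3=39 blocked=[]
Op 4: conn=3 S1=33 S2=38 S3=39 blocked=[]
Op 5: conn=-3 S1=33 S2=32 S3=39 blocked=[1, 2, 3]
Op 6: conn=-18 S1=18 S2=32 S3=39 blocked=[1, 2, 3]
Op 7: conn=-34 S1=18 S2=16 S3=39 blocked=[1, 2, 3]
Op 8: conn=-44 S1=8 S2=16 S3=39 blocked=[1, 2, 3]
Op 9: conn=-63 S1=8 S2=16 S3=20 blocked=[1, 2, 3]
Op 10: conn=-63 S1=8 S2=36 S3=20 blocked=[1, 2, 3]
Op 11: conn=-63 S1=24 S2=36 S3=20 blocked=[1, 2, 3]
Op 12: conn=-38 S1=24 S2=36 S3=20 blocked=[1, 2, 3]

Answer: -38 24 36 20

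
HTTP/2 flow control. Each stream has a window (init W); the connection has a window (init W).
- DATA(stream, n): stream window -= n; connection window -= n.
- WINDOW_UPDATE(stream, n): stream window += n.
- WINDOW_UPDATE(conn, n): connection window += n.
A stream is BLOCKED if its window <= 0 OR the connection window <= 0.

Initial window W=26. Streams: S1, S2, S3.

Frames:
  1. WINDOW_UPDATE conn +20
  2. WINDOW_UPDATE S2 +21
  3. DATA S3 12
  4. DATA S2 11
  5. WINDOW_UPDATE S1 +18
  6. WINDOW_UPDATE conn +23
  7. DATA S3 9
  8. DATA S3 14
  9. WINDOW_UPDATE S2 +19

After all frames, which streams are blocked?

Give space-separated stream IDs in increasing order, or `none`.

Op 1: conn=46 S1=26 S2=26 S3=26 blocked=[]
Op 2: conn=46 S1=26 S2=47 S3=26 blocked=[]
Op 3: conn=34 S1=26 S2=47 S3=14 blocked=[]
Op 4: conn=23 S1=26 S2=36 S3=14 blocked=[]
Op 5: conn=23 S1=44 S2=36 S3=14 blocked=[]
Op 6: conn=46 S1=44 S2=36 S3=14 blocked=[]
Op 7: conn=37 S1=44 S2=36 S3=5 blocked=[]
Op 8: conn=23 S1=44 S2=36 S3=-9 blocked=[3]
Op 9: conn=23 S1=44 S2=55 S3=-9 blocked=[3]

Answer: S3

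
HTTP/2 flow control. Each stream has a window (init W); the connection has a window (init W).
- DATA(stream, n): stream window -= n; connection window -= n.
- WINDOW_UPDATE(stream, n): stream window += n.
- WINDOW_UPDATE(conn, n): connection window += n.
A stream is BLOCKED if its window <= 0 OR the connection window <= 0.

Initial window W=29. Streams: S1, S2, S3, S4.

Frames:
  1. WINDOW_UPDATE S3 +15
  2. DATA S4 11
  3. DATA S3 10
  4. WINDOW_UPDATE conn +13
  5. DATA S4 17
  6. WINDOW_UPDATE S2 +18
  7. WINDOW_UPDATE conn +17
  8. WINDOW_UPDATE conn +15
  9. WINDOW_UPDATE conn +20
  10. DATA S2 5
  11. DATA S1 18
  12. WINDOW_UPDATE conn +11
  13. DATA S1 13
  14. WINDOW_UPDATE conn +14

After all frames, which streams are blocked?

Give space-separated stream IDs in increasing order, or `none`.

Answer: S1

Derivation:
Op 1: conn=29 S1=29 S2=29 S3=44 S4=29 blocked=[]
Op 2: conn=18 S1=29 S2=29 S3=44 S4=18 blocked=[]
Op 3: conn=8 S1=29 S2=29 S3=34 S4=18 blocked=[]
Op 4: conn=21 S1=29 S2=29 S3=34 S4=18 blocked=[]
Op 5: conn=4 S1=29 S2=29 S3=34 S4=1 blocked=[]
Op 6: conn=4 S1=29 S2=47 S3=34 S4=1 blocked=[]
Op 7: conn=21 S1=29 S2=47 S3=34 S4=1 blocked=[]
Op 8: conn=36 S1=29 S2=47 S3=34 S4=1 blocked=[]
Op 9: conn=56 S1=29 S2=47 S3=34 S4=1 blocked=[]
Op 10: conn=51 S1=29 S2=42 S3=34 S4=1 blocked=[]
Op 11: conn=33 S1=11 S2=42 S3=34 S4=1 blocked=[]
Op 12: conn=44 S1=11 S2=42 S3=34 S4=1 blocked=[]
Op 13: conn=31 S1=-2 S2=42 S3=34 S4=1 blocked=[1]
Op 14: conn=45 S1=-2 S2=42 S3=34 S4=1 blocked=[1]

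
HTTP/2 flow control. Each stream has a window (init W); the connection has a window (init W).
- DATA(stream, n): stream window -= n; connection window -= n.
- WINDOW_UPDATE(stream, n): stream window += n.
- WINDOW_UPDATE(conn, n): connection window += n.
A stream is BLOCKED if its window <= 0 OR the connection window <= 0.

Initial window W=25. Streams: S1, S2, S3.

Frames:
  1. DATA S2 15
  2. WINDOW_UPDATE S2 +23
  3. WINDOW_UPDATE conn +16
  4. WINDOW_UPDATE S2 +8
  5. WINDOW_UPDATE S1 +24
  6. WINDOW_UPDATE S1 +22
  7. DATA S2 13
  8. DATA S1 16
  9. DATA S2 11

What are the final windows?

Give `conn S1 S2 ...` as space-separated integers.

Op 1: conn=10 S1=25 S2=10 S3=25 blocked=[]
Op 2: conn=10 S1=25 S2=33 S3=25 blocked=[]
Op 3: conn=26 S1=25 S2=33 S3=25 blocked=[]
Op 4: conn=26 S1=25 S2=41 S3=25 blocked=[]
Op 5: conn=26 S1=49 S2=41 S3=25 blocked=[]
Op 6: conn=26 S1=71 S2=41 S3=25 blocked=[]
Op 7: conn=13 S1=71 S2=28 S3=25 blocked=[]
Op 8: conn=-3 S1=55 S2=28 S3=25 blocked=[1, 2, 3]
Op 9: conn=-14 S1=55 S2=17 S3=25 blocked=[1, 2, 3]

Answer: -14 55 17 25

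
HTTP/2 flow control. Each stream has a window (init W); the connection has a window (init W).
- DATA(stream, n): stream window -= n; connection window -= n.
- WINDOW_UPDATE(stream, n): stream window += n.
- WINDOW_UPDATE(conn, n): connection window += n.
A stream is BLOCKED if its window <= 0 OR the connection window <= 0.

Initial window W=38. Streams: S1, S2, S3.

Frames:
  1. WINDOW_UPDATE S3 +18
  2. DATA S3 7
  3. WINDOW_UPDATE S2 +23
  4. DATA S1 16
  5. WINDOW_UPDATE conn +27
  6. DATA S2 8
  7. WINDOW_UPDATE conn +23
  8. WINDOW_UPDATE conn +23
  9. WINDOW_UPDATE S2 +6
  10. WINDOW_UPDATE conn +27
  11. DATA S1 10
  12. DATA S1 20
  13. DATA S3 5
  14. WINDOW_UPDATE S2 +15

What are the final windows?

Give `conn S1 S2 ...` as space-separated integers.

Answer: 72 -8 74 44

Derivation:
Op 1: conn=38 S1=38 S2=38 S3=56 blocked=[]
Op 2: conn=31 S1=38 S2=38 S3=49 blocked=[]
Op 3: conn=31 S1=38 S2=61 S3=49 blocked=[]
Op 4: conn=15 S1=22 S2=61 S3=49 blocked=[]
Op 5: conn=42 S1=22 S2=61 S3=49 blocked=[]
Op 6: conn=34 S1=22 S2=53 S3=49 blocked=[]
Op 7: conn=57 S1=22 S2=53 S3=49 blocked=[]
Op 8: conn=80 S1=22 S2=53 S3=49 blocked=[]
Op 9: conn=80 S1=22 S2=59 S3=49 blocked=[]
Op 10: conn=107 S1=22 S2=59 S3=49 blocked=[]
Op 11: conn=97 S1=12 S2=59 S3=49 blocked=[]
Op 12: conn=77 S1=-8 S2=59 S3=49 blocked=[1]
Op 13: conn=72 S1=-8 S2=59 S3=44 blocked=[1]
Op 14: conn=72 S1=-8 S2=74 S3=44 blocked=[1]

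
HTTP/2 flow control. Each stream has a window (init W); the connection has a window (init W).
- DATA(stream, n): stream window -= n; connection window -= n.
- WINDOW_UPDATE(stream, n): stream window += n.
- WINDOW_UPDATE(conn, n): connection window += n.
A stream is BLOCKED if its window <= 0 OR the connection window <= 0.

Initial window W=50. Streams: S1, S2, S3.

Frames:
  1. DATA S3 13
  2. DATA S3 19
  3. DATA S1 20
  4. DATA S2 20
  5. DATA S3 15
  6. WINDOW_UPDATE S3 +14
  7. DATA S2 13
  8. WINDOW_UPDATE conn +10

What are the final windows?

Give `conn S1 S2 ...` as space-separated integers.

Op 1: conn=37 S1=50 S2=50 S3=37 blocked=[]
Op 2: conn=18 S1=50 S2=50 S3=18 blocked=[]
Op 3: conn=-2 S1=30 S2=50 S3=18 blocked=[1, 2, 3]
Op 4: conn=-22 S1=30 S2=30 S3=18 blocked=[1, 2, 3]
Op 5: conn=-37 S1=30 S2=30 S3=3 blocked=[1, 2, 3]
Op 6: conn=-37 S1=30 S2=30 S3=17 blocked=[1, 2, 3]
Op 7: conn=-50 S1=30 S2=17 S3=17 blocked=[1, 2, 3]
Op 8: conn=-40 S1=30 S2=17 S3=17 blocked=[1, 2, 3]

Answer: -40 30 17 17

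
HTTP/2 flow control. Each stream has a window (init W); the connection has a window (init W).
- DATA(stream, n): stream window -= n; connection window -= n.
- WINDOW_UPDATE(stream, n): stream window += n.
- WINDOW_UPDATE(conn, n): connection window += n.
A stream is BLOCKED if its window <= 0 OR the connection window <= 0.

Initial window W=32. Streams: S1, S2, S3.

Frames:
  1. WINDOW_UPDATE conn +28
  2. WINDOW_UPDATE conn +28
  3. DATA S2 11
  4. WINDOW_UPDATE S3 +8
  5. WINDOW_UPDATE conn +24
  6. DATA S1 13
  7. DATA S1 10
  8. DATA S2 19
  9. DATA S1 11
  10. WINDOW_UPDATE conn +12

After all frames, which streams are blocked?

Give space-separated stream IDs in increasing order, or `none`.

Op 1: conn=60 S1=32 S2=32 S3=32 blocked=[]
Op 2: conn=88 S1=32 S2=32 S3=32 blocked=[]
Op 3: conn=77 S1=32 S2=21 S3=32 blocked=[]
Op 4: conn=77 S1=32 S2=21 S3=40 blocked=[]
Op 5: conn=101 S1=32 S2=21 S3=40 blocked=[]
Op 6: conn=88 S1=19 S2=21 S3=40 blocked=[]
Op 7: conn=78 S1=9 S2=21 S3=40 blocked=[]
Op 8: conn=59 S1=9 S2=2 S3=40 blocked=[]
Op 9: conn=48 S1=-2 S2=2 S3=40 blocked=[1]
Op 10: conn=60 S1=-2 S2=2 S3=40 blocked=[1]

Answer: S1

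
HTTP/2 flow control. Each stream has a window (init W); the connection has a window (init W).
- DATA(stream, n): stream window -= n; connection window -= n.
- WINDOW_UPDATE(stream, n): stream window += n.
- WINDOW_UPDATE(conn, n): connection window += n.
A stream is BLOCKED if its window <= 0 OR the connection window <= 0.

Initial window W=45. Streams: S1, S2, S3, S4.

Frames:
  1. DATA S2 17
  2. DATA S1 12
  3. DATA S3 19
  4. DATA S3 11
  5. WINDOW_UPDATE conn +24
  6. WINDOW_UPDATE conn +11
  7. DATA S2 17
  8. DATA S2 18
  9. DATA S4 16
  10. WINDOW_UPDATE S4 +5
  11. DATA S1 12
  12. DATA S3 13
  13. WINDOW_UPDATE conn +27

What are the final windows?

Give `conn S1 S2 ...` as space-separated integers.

Answer: -28 21 -7 2 34

Derivation:
Op 1: conn=28 S1=45 S2=28 S3=45 S4=45 blocked=[]
Op 2: conn=16 S1=33 S2=28 S3=45 S4=45 blocked=[]
Op 3: conn=-3 S1=33 S2=28 S3=26 S4=45 blocked=[1, 2, 3, 4]
Op 4: conn=-14 S1=33 S2=28 S3=15 S4=45 blocked=[1, 2, 3, 4]
Op 5: conn=10 S1=33 S2=28 S3=15 S4=45 blocked=[]
Op 6: conn=21 S1=33 S2=28 S3=15 S4=45 blocked=[]
Op 7: conn=4 S1=33 S2=11 S3=15 S4=45 blocked=[]
Op 8: conn=-14 S1=33 S2=-7 S3=15 S4=45 blocked=[1, 2, 3, 4]
Op 9: conn=-30 S1=33 S2=-7 S3=15 S4=29 blocked=[1, 2, 3, 4]
Op 10: conn=-30 S1=33 S2=-7 S3=15 S4=34 blocked=[1, 2, 3, 4]
Op 11: conn=-42 S1=21 S2=-7 S3=15 S4=34 blocked=[1, 2, 3, 4]
Op 12: conn=-55 S1=21 S2=-7 S3=2 S4=34 blocked=[1, 2, 3, 4]
Op 13: conn=-28 S1=21 S2=-7 S3=2 S4=34 blocked=[1, 2, 3, 4]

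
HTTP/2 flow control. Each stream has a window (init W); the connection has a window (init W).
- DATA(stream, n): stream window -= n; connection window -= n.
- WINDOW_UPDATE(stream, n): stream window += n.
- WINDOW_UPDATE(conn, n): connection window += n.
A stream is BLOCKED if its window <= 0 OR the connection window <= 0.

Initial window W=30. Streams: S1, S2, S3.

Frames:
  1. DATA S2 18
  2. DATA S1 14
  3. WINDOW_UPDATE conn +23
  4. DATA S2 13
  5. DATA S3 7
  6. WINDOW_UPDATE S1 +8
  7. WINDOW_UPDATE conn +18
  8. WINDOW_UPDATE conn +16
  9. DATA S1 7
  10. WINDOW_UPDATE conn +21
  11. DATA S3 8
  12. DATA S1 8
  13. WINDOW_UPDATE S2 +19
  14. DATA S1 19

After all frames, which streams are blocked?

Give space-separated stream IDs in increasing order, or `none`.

Op 1: conn=12 S1=30 S2=12 S3=30 blocked=[]
Op 2: conn=-2 S1=16 S2=12 S3=30 blocked=[1, 2, 3]
Op 3: conn=21 S1=16 S2=12 S3=30 blocked=[]
Op 4: conn=8 S1=16 S2=-1 S3=30 blocked=[2]
Op 5: conn=1 S1=16 S2=-1 S3=23 blocked=[2]
Op 6: conn=1 S1=24 S2=-1 S3=23 blocked=[2]
Op 7: conn=19 S1=24 S2=-1 S3=23 blocked=[2]
Op 8: conn=35 S1=24 S2=-1 S3=23 blocked=[2]
Op 9: conn=28 S1=17 S2=-1 S3=23 blocked=[2]
Op 10: conn=49 S1=17 S2=-1 S3=23 blocked=[2]
Op 11: conn=41 S1=17 S2=-1 S3=15 blocked=[2]
Op 12: conn=33 S1=9 S2=-1 S3=15 blocked=[2]
Op 13: conn=33 S1=9 S2=18 S3=15 blocked=[]
Op 14: conn=14 S1=-10 S2=18 S3=15 blocked=[1]

Answer: S1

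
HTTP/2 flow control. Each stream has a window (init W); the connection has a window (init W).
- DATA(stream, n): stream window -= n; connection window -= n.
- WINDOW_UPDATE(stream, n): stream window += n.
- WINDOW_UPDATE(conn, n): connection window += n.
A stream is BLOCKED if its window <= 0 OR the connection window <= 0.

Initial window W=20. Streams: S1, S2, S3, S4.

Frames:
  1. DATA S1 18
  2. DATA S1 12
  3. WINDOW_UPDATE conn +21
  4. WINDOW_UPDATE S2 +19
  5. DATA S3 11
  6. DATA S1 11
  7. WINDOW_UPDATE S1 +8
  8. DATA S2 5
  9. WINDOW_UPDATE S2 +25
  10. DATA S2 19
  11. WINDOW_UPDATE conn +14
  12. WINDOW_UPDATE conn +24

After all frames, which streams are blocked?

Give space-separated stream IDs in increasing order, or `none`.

Answer: S1

Derivation:
Op 1: conn=2 S1=2 S2=20 S3=20 S4=20 blocked=[]
Op 2: conn=-10 S1=-10 S2=20 S3=20 S4=20 blocked=[1, 2, 3, 4]
Op 3: conn=11 S1=-10 S2=20 S3=20 S4=20 blocked=[1]
Op 4: conn=11 S1=-10 S2=39 S3=20 S4=20 blocked=[1]
Op 5: conn=0 S1=-10 S2=39 S3=9 S4=20 blocked=[1, 2, 3, 4]
Op 6: conn=-11 S1=-21 S2=39 S3=9 S4=20 blocked=[1, 2, 3, 4]
Op 7: conn=-11 S1=-13 S2=39 S3=9 S4=20 blocked=[1, 2, 3, 4]
Op 8: conn=-16 S1=-13 S2=34 S3=9 S4=20 blocked=[1, 2, 3, 4]
Op 9: conn=-16 S1=-13 S2=59 S3=9 S4=20 blocked=[1, 2, 3, 4]
Op 10: conn=-35 S1=-13 S2=40 S3=9 S4=20 blocked=[1, 2, 3, 4]
Op 11: conn=-21 S1=-13 S2=40 S3=9 S4=20 blocked=[1, 2, 3, 4]
Op 12: conn=3 S1=-13 S2=40 S3=9 S4=20 blocked=[1]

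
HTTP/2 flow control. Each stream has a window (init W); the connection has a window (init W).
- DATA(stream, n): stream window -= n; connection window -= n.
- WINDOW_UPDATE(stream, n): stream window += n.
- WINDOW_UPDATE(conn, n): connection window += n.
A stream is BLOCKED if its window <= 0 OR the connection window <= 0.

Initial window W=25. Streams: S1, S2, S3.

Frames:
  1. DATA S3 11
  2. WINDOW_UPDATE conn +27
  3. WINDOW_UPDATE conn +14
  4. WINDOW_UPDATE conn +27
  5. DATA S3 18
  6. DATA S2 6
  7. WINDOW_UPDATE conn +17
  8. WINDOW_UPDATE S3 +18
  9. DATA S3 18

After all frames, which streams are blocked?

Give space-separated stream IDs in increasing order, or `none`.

Op 1: conn=14 S1=25 S2=25 S3=14 blocked=[]
Op 2: conn=41 S1=25 S2=25 S3=14 blocked=[]
Op 3: conn=55 S1=25 S2=25 S3=14 blocked=[]
Op 4: conn=82 S1=25 S2=25 S3=14 blocked=[]
Op 5: conn=64 S1=25 S2=25 S3=-4 blocked=[3]
Op 6: conn=58 S1=25 S2=19 S3=-4 blocked=[3]
Op 7: conn=75 S1=25 S2=19 S3=-4 blocked=[3]
Op 8: conn=75 S1=25 S2=19 S3=14 blocked=[]
Op 9: conn=57 S1=25 S2=19 S3=-4 blocked=[3]

Answer: S3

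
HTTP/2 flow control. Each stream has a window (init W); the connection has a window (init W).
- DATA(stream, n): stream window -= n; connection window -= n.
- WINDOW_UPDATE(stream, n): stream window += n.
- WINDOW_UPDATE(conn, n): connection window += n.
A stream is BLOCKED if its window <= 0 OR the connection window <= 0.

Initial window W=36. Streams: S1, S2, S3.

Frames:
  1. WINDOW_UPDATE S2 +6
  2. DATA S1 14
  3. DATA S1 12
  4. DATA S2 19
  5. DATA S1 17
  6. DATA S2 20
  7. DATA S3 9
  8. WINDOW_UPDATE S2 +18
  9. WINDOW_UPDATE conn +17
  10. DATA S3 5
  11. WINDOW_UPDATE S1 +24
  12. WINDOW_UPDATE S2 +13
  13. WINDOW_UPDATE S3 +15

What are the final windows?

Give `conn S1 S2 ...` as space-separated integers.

Answer: -43 17 34 37

Derivation:
Op 1: conn=36 S1=36 S2=42 S3=36 blocked=[]
Op 2: conn=22 S1=22 S2=42 S3=36 blocked=[]
Op 3: conn=10 S1=10 S2=42 S3=36 blocked=[]
Op 4: conn=-9 S1=10 S2=23 S3=36 blocked=[1, 2, 3]
Op 5: conn=-26 S1=-7 S2=23 S3=36 blocked=[1, 2, 3]
Op 6: conn=-46 S1=-7 S2=3 S3=36 blocked=[1, 2, 3]
Op 7: conn=-55 S1=-7 S2=3 S3=27 blocked=[1, 2, 3]
Op 8: conn=-55 S1=-7 S2=21 S3=27 blocked=[1, 2, 3]
Op 9: conn=-38 S1=-7 S2=21 S3=27 blocked=[1, 2, 3]
Op 10: conn=-43 S1=-7 S2=21 S3=22 blocked=[1, 2, 3]
Op 11: conn=-43 S1=17 S2=21 S3=22 blocked=[1, 2, 3]
Op 12: conn=-43 S1=17 S2=34 S3=22 blocked=[1, 2, 3]
Op 13: conn=-43 S1=17 S2=34 S3=37 blocked=[1, 2, 3]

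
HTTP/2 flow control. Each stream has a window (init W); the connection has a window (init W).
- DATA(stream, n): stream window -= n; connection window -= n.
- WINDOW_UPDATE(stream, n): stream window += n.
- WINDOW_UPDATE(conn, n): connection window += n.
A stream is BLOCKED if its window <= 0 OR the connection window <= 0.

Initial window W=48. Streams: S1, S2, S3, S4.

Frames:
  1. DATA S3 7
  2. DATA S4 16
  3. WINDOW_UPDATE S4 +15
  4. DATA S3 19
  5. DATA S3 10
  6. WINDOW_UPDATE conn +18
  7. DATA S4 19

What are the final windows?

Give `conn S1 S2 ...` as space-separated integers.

Answer: -5 48 48 12 28

Derivation:
Op 1: conn=41 S1=48 S2=48 S3=41 S4=48 blocked=[]
Op 2: conn=25 S1=48 S2=48 S3=41 S4=32 blocked=[]
Op 3: conn=25 S1=48 S2=48 S3=41 S4=47 blocked=[]
Op 4: conn=6 S1=48 S2=48 S3=22 S4=47 blocked=[]
Op 5: conn=-4 S1=48 S2=48 S3=12 S4=47 blocked=[1, 2, 3, 4]
Op 6: conn=14 S1=48 S2=48 S3=12 S4=47 blocked=[]
Op 7: conn=-5 S1=48 S2=48 S3=12 S4=28 blocked=[1, 2, 3, 4]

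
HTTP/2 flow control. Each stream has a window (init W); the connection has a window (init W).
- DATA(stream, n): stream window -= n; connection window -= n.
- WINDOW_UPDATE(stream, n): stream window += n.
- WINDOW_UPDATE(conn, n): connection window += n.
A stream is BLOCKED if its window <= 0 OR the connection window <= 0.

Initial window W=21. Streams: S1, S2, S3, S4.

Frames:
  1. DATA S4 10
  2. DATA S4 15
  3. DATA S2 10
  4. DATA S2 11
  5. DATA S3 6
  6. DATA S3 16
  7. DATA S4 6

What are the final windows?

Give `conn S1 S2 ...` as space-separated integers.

Answer: -53 21 0 -1 -10

Derivation:
Op 1: conn=11 S1=21 S2=21 S3=21 S4=11 blocked=[]
Op 2: conn=-4 S1=21 S2=21 S3=21 S4=-4 blocked=[1, 2, 3, 4]
Op 3: conn=-14 S1=21 S2=11 S3=21 S4=-4 blocked=[1, 2, 3, 4]
Op 4: conn=-25 S1=21 S2=0 S3=21 S4=-4 blocked=[1, 2, 3, 4]
Op 5: conn=-31 S1=21 S2=0 S3=15 S4=-4 blocked=[1, 2, 3, 4]
Op 6: conn=-47 S1=21 S2=0 S3=-1 S4=-4 blocked=[1, 2, 3, 4]
Op 7: conn=-53 S1=21 S2=0 S3=-1 S4=-10 blocked=[1, 2, 3, 4]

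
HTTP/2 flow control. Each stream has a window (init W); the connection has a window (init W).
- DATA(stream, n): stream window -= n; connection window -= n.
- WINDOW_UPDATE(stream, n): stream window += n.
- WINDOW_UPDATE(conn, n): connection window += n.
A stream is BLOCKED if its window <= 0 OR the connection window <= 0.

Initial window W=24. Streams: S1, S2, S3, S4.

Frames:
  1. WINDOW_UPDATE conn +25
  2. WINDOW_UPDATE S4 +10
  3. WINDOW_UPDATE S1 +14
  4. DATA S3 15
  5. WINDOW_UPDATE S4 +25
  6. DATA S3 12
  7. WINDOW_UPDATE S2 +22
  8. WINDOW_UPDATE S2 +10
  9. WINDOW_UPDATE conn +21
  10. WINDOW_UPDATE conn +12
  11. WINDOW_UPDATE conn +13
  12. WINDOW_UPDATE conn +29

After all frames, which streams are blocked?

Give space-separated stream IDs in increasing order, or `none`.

Answer: S3

Derivation:
Op 1: conn=49 S1=24 S2=24 S3=24 S4=24 blocked=[]
Op 2: conn=49 S1=24 S2=24 S3=24 S4=34 blocked=[]
Op 3: conn=49 S1=38 S2=24 S3=24 S4=34 blocked=[]
Op 4: conn=34 S1=38 S2=24 S3=9 S4=34 blocked=[]
Op 5: conn=34 S1=38 S2=24 S3=9 S4=59 blocked=[]
Op 6: conn=22 S1=38 S2=24 S3=-3 S4=59 blocked=[3]
Op 7: conn=22 S1=38 S2=46 S3=-3 S4=59 blocked=[3]
Op 8: conn=22 S1=38 S2=56 S3=-3 S4=59 blocked=[3]
Op 9: conn=43 S1=38 S2=56 S3=-3 S4=59 blocked=[3]
Op 10: conn=55 S1=38 S2=56 S3=-3 S4=59 blocked=[3]
Op 11: conn=68 S1=38 S2=56 S3=-3 S4=59 blocked=[3]
Op 12: conn=97 S1=38 S2=56 S3=-3 S4=59 blocked=[3]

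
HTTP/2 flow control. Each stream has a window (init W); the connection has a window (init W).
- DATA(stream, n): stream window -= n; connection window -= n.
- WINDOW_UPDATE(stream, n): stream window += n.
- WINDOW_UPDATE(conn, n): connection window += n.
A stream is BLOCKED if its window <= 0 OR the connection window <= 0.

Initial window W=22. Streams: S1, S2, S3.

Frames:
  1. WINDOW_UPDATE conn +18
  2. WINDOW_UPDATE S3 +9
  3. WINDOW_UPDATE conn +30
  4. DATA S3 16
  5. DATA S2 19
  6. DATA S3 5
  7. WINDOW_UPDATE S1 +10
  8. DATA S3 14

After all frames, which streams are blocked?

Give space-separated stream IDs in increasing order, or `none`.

Answer: S3

Derivation:
Op 1: conn=40 S1=22 S2=22 S3=22 blocked=[]
Op 2: conn=40 S1=22 S2=22 S3=31 blocked=[]
Op 3: conn=70 S1=22 S2=22 S3=31 blocked=[]
Op 4: conn=54 S1=22 S2=22 S3=15 blocked=[]
Op 5: conn=35 S1=22 S2=3 S3=15 blocked=[]
Op 6: conn=30 S1=22 S2=3 S3=10 blocked=[]
Op 7: conn=30 S1=32 S2=3 S3=10 blocked=[]
Op 8: conn=16 S1=32 S2=3 S3=-4 blocked=[3]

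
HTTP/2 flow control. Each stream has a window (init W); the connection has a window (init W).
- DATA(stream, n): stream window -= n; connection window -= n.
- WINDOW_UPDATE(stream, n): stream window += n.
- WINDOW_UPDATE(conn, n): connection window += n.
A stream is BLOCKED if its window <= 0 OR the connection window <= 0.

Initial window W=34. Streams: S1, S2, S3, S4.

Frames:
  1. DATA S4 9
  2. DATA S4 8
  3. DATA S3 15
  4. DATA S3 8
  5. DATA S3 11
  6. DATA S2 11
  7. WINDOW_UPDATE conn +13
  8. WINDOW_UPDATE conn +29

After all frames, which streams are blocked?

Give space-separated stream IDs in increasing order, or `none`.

Answer: S3

Derivation:
Op 1: conn=25 S1=34 S2=34 S3=34 S4=25 blocked=[]
Op 2: conn=17 S1=34 S2=34 S3=34 S4=17 blocked=[]
Op 3: conn=2 S1=34 S2=34 S3=19 S4=17 blocked=[]
Op 4: conn=-6 S1=34 S2=34 S3=11 S4=17 blocked=[1, 2, 3, 4]
Op 5: conn=-17 S1=34 S2=34 S3=0 S4=17 blocked=[1, 2, 3, 4]
Op 6: conn=-28 S1=34 S2=23 S3=0 S4=17 blocked=[1, 2, 3, 4]
Op 7: conn=-15 S1=34 S2=23 S3=0 S4=17 blocked=[1, 2, 3, 4]
Op 8: conn=14 S1=34 S2=23 S3=0 S4=17 blocked=[3]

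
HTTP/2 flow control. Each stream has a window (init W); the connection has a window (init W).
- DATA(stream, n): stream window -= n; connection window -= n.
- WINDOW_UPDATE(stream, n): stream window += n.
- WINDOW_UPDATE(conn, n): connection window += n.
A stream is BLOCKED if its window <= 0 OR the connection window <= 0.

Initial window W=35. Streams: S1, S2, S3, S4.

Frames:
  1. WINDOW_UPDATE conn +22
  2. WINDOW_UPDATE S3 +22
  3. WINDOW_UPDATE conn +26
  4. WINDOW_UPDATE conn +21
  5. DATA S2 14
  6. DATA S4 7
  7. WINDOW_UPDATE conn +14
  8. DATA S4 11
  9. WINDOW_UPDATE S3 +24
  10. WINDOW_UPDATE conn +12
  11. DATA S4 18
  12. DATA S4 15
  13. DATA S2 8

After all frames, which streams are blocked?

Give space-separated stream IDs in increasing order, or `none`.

Op 1: conn=57 S1=35 S2=35 S3=35 S4=35 blocked=[]
Op 2: conn=57 S1=35 S2=35 S3=57 S4=35 blocked=[]
Op 3: conn=83 S1=35 S2=35 S3=57 S4=35 blocked=[]
Op 4: conn=104 S1=35 S2=35 S3=57 S4=35 blocked=[]
Op 5: conn=90 S1=35 S2=21 S3=57 S4=35 blocked=[]
Op 6: conn=83 S1=35 S2=21 S3=57 S4=28 blocked=[]
Op 7: conn=97 S1=35 S2=21 S3=57 S4=28 blocked=[]
Op 8: conn=86 S1=35 S2=21 S3=57 S4=17 blocked=[]
Op 9: conn=86 S1=35 S2=21 S3=81 S4=17 blocked=[]
Op 10: conn=98 S1=35 S2=21 S3=81 S4=17 blocked=[]
Op 11: conn=80 S1=35 S2=21 S3=81 S4=-1 blocked=[4]
Op 12: conn=65 S1=35 S2=21 S3=81 S4=-16 blocked=[4]
Op 13: conn=57 S1=35 S2=13 S3=81 S4=-16 blocked=[4]

Answer: S4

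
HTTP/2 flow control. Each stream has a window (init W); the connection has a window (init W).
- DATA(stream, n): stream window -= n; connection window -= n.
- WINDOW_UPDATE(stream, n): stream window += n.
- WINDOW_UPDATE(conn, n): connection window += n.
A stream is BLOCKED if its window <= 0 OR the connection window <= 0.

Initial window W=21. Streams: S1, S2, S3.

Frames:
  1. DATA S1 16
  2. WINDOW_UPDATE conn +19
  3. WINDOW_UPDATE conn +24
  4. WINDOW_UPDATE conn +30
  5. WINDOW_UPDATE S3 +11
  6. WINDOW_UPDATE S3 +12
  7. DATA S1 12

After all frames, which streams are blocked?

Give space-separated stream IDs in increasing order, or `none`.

Answer: S1

Derivation:
Op 1: conn=5 S1=5 S2=21 S3=21 blocked=[]
Op 2: conn=24 S1=5 S2=21 S3=21 blocked=[]
Op 3: conn=48 S1=5 S2=21 S3=21 blocked=[]
Op 4: conn=78 S1=5 S2=21 S3=21 blocked=[]
Op 5: conn=78 S1=5 S2=21 S3=32 blocked=[]
Op 6: conn=78 S1=5 S2=21 S3=44 blocked=[]
Op 7: conn=66 S1=-7 S2=21 S3=44 blocked=[1]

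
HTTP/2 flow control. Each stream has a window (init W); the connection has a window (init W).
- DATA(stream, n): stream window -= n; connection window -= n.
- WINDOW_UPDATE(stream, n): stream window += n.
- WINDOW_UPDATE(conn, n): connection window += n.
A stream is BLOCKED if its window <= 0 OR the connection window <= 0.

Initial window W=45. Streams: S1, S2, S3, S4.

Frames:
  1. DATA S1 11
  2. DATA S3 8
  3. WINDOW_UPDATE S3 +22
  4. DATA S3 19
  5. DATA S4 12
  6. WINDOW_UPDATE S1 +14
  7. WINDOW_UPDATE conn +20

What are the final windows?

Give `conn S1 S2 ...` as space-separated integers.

Op 1: conn=34 S1=34 S2=45 S3=45 S4=45 blocked=[]
Op 2: conn=26 S1=34 S2=45 S3=37 S4=45 blocked=[]
Op 3: conn=26 S1=34 S2=45 S3=59 S4=45 blocked=[]
Op 4: conn=7 S1=34 S2=45 S3=40 S4=45 blocked=[]
Op 5: conn=-5 S1=34 S2=45 S3=40 S4=33 blocked=[1, 2, 3, 4]
Op 6: conn=-5 S1=48 S2=45 S3=40 S4=33 blocked=[1, 2, 3, 4]
Op 7: conn=15 S1=48 S2=45 S3=40 S4=33 blocked=[]

Answer: 15 48 45 40 33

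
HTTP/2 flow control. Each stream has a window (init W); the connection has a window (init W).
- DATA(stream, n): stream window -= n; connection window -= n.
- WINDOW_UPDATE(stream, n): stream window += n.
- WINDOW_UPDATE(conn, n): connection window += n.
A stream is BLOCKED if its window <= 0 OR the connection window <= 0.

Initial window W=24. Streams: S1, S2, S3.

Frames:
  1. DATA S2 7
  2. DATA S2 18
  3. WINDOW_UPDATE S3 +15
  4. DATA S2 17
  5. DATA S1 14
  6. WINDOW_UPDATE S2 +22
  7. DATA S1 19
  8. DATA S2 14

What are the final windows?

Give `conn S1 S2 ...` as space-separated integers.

Op 1: conn=17 S1=24 S2=17 S3=24 blocked=[]
Op 2: conn=-1 S1=24 S2=-1 S3=24 blocked=[1, 2, 3]
Op 3: conn=-1 S1=24 S2=-1 S3=39 blocked=[1, 2, 3]
Op 4: conn=-18 S1=24 S2=-18 S3=39 blocked=[1, 2, 3]
Op 5: conn=-32 S1=10 S2=-18 S3=39 blocked=[1, 2, 3]
Op 6: conn=-32 S1=10 S2=4 S3=39 blocked=[1, 2, 3]
Op 7: conn=-51 S1=-9 S2=4 S3=39 blocked=[1, 2, 3]
Op 8: conn=-65 S1=-9 S2=-10 S3=39 blocked=[1, 2, 3]

Answer: -65 -9 -10 39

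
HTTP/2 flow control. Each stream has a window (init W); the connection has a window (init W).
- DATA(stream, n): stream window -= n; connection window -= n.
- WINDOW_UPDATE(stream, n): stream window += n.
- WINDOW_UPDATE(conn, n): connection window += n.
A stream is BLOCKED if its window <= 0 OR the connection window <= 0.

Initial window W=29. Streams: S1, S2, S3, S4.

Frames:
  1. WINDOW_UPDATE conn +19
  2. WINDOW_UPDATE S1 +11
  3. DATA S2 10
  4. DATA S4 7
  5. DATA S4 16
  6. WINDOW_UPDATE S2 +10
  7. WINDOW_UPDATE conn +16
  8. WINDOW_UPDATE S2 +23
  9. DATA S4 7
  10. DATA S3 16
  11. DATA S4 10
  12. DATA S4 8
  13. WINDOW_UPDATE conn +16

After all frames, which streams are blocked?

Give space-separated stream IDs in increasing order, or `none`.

Answer: S4

Derivation:
Op 1: conn=48 S1=29 S2=29 S3=29 S4=29 blocked=[]
Op 2: conn=48 S1=40 S2=29 S3=29 S4=29 blocked=[]
Op 3: conn=38 S1=40 S2=19 S3=29 S4=29 blocked=[]
Op 4: conn=31 S1=40 S2=19 S3=29 S4=22 blocked=[]
Op 5: conn=15 S1=40 S2=19 S3=29 S4=6 blocked=[]
Op 6: conn=15 S1=40 S2=29 S3=29 S4=6 blocked=[]
Op 7: conn=31 S1=40 S2=29 S3=29 S4=6 blocked=[]
Op 8: conn=31 S1=40 S2=52 S3=29 S4=6 blocked=[]
Op 9: conn=24 S1=40 S2=52 S3=29 S4=-1 blocked=[4]
Op 10: conn=8 S1=40 S2=52 S3=13 S4=-1 blocked=[4]
Op 11: conn=-2 S1=40 S2=52 S3=13 S4=-11 blocked=[1, 2, 3, 4]
Op 12: conn=-10 S1=40 S2=52 S3=13 S4=-19 blocked=[1, 2, 3, 4]
Op 13: conn=6 S1=40 S2=52 S3=13 S4=-19 blocked=[4]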